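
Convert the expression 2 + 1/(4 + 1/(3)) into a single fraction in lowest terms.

29/13

Work from the innermost term outward:
Start with 3.
4 + 1/(3/1) = 4 + 1/3 = 13/3
2 + 1/(13/3) = 2 + 3/13 = 29/13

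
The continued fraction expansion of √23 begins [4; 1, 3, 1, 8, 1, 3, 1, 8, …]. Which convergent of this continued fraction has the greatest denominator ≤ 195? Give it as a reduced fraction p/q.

a_0 = 4: 4/1  (≤ bound)
a_1 = 1: 5/1  (≤ bound)
a_2 = 3: 19/4  (≤ bound)
a_3 = 1: 24/5  (≤ bound)
a_4 = 8: 211/44  (≤ bound)
a_5 = 1: 235/49  (≤ bound)
a_6 = 3: 916/191  (≤ bound)
a_7 = 1: 1151/240  (> 195, stop)

916/191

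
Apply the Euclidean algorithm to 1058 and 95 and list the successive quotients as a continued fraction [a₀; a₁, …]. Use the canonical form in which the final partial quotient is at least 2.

⌊1058/95⌋ = 11, remainder 13
⌊95/13⌋ = 7, remainder 4
⌊13/4⌋ = 3, remainder 1
⌊4/1⌋ = 4, remainder 0

[11; 7, 3, 4]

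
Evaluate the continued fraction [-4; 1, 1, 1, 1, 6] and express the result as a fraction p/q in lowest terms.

-112/33

Use the convergent recurrence hₖ = aₖ·hₖ₋₁ + hₖ₋₂ (and likewise for the denominators kₖ):
a_0 = -4: -4/1
a_1 = 1: -3/1
a_2 = 1: -7/2
a_3 = 1: -10/3
a_4 = 1: -17/5
a_5 = 6: -112/33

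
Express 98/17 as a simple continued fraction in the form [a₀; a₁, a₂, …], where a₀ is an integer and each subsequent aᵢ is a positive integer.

[5; 1, 3, 4]

98 ÷ 17 → quotient 5, remainder 13
17 ÷ 13 → quotient 1, remainder 4
13 ÷ 4 → quotient 3, remainder 1
4 ÷ 1 → quotient 4, remainder 0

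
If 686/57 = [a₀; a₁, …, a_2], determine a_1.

Apply division with remainder until the remainder is 0:
⌊686/57⌋ = 12, remainder 2
⌊57/2⌋ = 28, remainder 1

28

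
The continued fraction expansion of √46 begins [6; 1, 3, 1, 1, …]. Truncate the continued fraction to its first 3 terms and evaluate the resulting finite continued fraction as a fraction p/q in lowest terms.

27/4

a_0 = 6: 6/1
a_1 = 1: 7/1
a_2 = 3: 27/4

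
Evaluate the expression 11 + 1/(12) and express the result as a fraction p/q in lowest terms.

Starting at the tail and folding back:
Start with 12.
11 + 1/(12/1) = 11 + 1/12 = 133/12

133/12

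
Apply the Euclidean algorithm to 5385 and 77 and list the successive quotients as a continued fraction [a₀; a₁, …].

Apply division with remainder until the remainder is 0:
⌊5385/77⌋ = 69, remainder 72
⌊77/72⌋ = 1, remainder 5
⌊72/5⌋ = 14, remainder 2
⌊5/2⌋ = 2, remainder 1
⌊2/1⌋ = 2, remainder 0

[69; 1, 14, 2, 2]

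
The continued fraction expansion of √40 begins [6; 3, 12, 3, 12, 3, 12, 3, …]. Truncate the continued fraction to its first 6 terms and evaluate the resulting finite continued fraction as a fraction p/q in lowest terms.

Start with 3.
12 + 1/(3/1) = 12 + 1/3 = 37/3
3 + 1/(37/3) = 3 + 3/37 = 114/37
12 + 1/(114/37) = 12 + 37/114 = 1405/114
3 + 1/(1405/114) = 3 + 114/1405 = 4329/1405
6 + 1/(4329/1405) = 6 + 1405/4329 = 27379/4329

27379/4329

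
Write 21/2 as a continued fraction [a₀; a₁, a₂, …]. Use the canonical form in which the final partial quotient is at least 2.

[10; 2]

Repeatedly divide and take the remainder:
⌊21/2⌋ = 10, remainder 1
⌊2/1⌋ = 2, remainder 0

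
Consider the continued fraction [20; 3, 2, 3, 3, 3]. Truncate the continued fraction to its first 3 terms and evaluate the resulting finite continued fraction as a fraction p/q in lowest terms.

a_0 = 20: 20/1
a_1 = 3: 61/3
a_2 = 2: 142/7

142/7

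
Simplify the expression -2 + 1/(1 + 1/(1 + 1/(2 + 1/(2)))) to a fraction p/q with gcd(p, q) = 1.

-17/12

Start with 2.
2 + 1/(2/1) = 2 + 1/2 = 5/2
1 + 1/(5/2) = 1 + 2/5 = 7/5
1 + 1/(7/5) = 1 + 5/7 = 12/7
-2 + 1/(12/7) = -2 + 7/12 = -17/12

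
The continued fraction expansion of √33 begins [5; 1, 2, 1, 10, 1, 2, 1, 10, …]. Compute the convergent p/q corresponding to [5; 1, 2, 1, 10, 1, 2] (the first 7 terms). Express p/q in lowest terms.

787/137

a_0 = 5: 5/1
a_1 = 1: 6/1
a_2 = 2: 17/3
a_3 = 1: 23/4
a_4 = 10: 247/43
a_5 = 1: 270/47
a_6 = 2: 787/137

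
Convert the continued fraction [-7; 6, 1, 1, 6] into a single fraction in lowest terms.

-582/85

a_0 = -7: -7/1
a_1 = 6: -41/6
a_2 = 1: -48/7
a_3 = 1: -89/13
a_4 = 6: -582/85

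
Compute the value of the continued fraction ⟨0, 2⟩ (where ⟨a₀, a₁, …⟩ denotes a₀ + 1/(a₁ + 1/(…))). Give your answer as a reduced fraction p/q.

1/2

Starting at the tail and folding back:
Start with 2.
0 + 1/(2/1) = 0 + 1/2 = 1/2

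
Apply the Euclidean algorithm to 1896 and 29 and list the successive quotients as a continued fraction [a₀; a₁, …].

[65; 2, 1, 1, 1, 3]

1896 = 65·29 + 11, so a_0 = 65
29 = 2·11 + 7, so a_1 = 2
11 = 1·7 + 4, so a_2 = 1
7 = 1·4 + 3, so a_3 = 1
4 = 1·3 + 1, so a_4 = 1
3 = 3·1 + 0, so a_5 = 3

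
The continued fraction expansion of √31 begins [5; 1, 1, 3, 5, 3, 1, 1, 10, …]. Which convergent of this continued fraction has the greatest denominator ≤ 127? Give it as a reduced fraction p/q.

657/118

a_0 = 5: 5/1  (≤ bound)
a_1 = 1: 6/1  (≤ bound)
a_2 = 1: 11/2  (≤ bound)
a_3 = 3: 39/7  (≤ bound)
a_4 = 5: 206/37  (≤ bound)
a_5 = 3: 657/118  (≤ bound)
a_6 = 1: 863/155  (> 127, stop)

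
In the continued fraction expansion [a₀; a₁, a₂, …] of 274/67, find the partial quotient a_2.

⌊274/67⌋ = 4, remainder 6
⌊67/6⌋ = 11, remainder 1
⌊6/1⌋ = 6, remainder 0

6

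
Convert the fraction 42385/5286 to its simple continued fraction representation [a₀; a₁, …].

Apply division with remainder until the remainder is 0:
42385 ÷ 5286 → quotient 8, remainder 97
5286 ÷ 97 → quotient 54, remainder 48
97 ÷ 48 → quotient 2, remainder 1
48 ÷ 1 → quotient 48, remainder 0

[8; 54, 2, 48]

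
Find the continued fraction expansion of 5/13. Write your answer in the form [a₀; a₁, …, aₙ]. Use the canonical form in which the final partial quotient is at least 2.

[0; 2, 1, 1, 2]

5 = 0·13 + 5, so a_0 = 0
13 = 2·5 + 3, so a_1 = 2
5 = 1·3 + 2, so a_2 = 1
3 = 1·2 + 1, so a_3 = 1
2 = 2·1 + 0, so a_4 = 2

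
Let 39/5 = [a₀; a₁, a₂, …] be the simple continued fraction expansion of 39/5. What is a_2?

39 = 7·5 + 4, so a_0 = 7
5 = 1·4 + 1, so a_1 = 1
4 = 4·1 + 0, so a_2 = 4

4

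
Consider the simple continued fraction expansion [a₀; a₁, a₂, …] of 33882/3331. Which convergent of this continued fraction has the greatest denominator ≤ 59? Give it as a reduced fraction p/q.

356/35

a_0 = 10: 10/1  (≤ bound)
a_1 = 5: 51/5  (≤ bound)
a_2 = 1: 61/6  (≤ bound)
a_3 = 4: 295/29  (≤ bound)
a_4 = 1: 356/35  (≤ bound)
a_5 = 1: 651/64  (> 59, stop)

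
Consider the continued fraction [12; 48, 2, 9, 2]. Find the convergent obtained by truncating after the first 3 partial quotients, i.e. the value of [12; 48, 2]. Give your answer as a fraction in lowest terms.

a_0 = 12: 12/1
a_1 = 48: 577/48
a_2 = 2: 1166/97

1166/97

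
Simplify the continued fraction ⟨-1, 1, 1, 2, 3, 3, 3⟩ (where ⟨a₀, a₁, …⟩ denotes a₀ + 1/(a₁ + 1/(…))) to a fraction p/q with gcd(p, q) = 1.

-76/185

Start with 3.
3 + 1/(3/1) = 3 + 1/3 = 10/3
3 + 1/(10/3) = 3 + 3/10 = 33/10
2 + 1/(33/10) = 2 + 10/33 = 76/33
1 + 1/(76/33) = 1 + 33/76 = 109/76
1 + 1/(109/76) = 1 + 76/109 = 185/109
-1 + 1/(185/109) = -1 + 109/185 = -76/185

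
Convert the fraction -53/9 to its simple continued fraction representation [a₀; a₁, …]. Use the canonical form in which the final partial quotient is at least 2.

⌊-53/9⌋ = -6, remainder 1
⌊9/1⌋ = 9, remainder 0

[-6; 9]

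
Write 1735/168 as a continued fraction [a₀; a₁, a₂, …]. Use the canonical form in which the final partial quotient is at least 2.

1735 = 10·168 + 55, so a_0 = 10
168 = 3·55 + 3, so a_1 = 3
55 = 18·3 + 1, so a_2 = 18
3 = 3·1 + 0, so a_3 = 3

[10; 3, 18, 3]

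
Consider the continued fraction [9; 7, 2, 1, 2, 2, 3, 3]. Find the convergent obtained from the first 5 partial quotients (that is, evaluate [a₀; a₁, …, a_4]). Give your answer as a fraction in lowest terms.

539/59

Compute successive convergents:
a_0 = 9: 9/1
a_1 = 7: 64/7
a_2 = 2: 137/15
a_3 = 1: 201/22
a_4 = 2: 539/59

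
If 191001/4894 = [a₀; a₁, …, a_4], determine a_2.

⌊191001/4894⌋ = 39, remainder 135
⌊4894/135⌋ = 36, remainder 34
⌊135/34⌋ = 3, remainder 33

3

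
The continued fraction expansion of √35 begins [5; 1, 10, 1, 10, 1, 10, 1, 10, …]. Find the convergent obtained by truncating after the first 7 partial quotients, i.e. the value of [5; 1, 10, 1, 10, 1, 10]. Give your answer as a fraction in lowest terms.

9235/1561

Build up convergents one term at a time:
a_0 = 5: 5/1
a_1 = 1: 6/1
a_2 = 10: 65/11
a_3 = 1: 71/12
a_4 = 10: 775/131
a_5 = 1: 846/143
a_6 = 10: 9235/1561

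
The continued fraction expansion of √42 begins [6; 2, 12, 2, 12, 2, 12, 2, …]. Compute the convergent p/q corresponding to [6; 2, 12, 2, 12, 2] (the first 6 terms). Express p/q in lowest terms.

8749/1350

Starting at the tail and folding back:
Start with 2.
12 + 1/(2/1) = 12 + 1/2 = 25/2
2 + 1/(25/2) = 2 + 2/25 = 52/25
12 + 1/(52/25) = 12 + 25/52 = 649/52
2 + 1/(649/52) = 2 + 52/649 = 1350/649
6 + 1/(1350/649) = 6 + 649/1350 = 8749/1350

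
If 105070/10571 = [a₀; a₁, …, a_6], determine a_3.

Apply division with remainder until the remainder is 0:
105070 ÷ 10571 → quotient 9, remainder 9931
10571 ÷ 9931 → quotient 1, remainder 640
9931 ÷ 640 → quotient 15, remainder 331
640 ÷ 331 → quotient 1, remainder 309

1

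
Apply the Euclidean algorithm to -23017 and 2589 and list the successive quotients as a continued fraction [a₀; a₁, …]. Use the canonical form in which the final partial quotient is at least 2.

[-9; 9, 8, 1, 1, 1, 1, 6]

Repeatedly divide and take the remainder:
⌊-23017/2589⌋ = -9, remainder 284
⌊2589/284⌋ = 9, remainder 33
⌊284/33⌋ = 8, remainder 20
⌊33/20⌋ = 1, remainder 13
⌊20/13⌋ = 1, remainder 7
⌊13/7⌋ = 1, remainder 6
⌊7/6⌋ = 1, remainder 1
⌊6/1⌋ = 6, remainder 0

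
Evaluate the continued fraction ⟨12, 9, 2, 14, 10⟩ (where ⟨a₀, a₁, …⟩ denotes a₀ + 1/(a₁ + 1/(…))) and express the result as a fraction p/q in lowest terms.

Start with 10.
14 + 1/(10/1) = 14 + 1/10 = 141/10
2 + 1/(141/10) = 2 + 10/141 = 292/141
9 + 1/(292/141) = 9 + 141/292 = 2769/292
12 + 1/(2769/292) = 12 + 292/2769 = 33520/2769

33520/2769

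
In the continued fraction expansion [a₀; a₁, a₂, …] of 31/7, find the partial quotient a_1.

2

31 = 4·7 + 3, so a_0 = 4
7 = 2·3 + 1, so a_1 = 2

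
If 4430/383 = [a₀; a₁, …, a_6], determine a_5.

4430 ÷ 383 → quotient 11, remainder 217
383 ÷ 217 → quotient 1, remainder 166
217 ÷ 166 → quotient 1, remainder 51
166 ÷ 51 → quotient 3, remainder 13
51 ÷ 13 → quotient 3, remainder 12
13 ÷ 12 → quotient 1, remainder 1

1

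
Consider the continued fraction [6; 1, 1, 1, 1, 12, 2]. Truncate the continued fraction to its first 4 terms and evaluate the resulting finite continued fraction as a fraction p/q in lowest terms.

Start with 1.
1 + 1/(1/1) = 1 + 1/1 = 2/1
1 + 1/(2/1) = 1 + 1/2 = 3/2
6 + 1/(3/2) = 6 + 2/3 = 20/3

20/3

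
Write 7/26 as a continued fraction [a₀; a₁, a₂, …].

[0; 3, 1, 2, 2]

Repeatedly divide and take the remainder:
7 = 0·26 + 7, so a_0 = 0
26 = 3·7 + 5, so a_1 = 3
7 = 1·5 + 2, so a_2 = 1
5 = 2·2 + 1, so a_3 = 2
2 = 2·1 + 0, so a_4 = 2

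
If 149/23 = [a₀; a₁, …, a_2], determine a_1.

Apply division with remainder until the remainder is 0:
⌊149/23⌋ = 6, remainder 11
⌊23/11⌋ = 2, remainder 1

2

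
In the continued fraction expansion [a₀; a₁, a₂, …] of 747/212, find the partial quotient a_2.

1

747 ÷ 212 → quotient 3, remainder 111
212 ÷ 111 → quotient 1, remainder 101
111 ÷ 101 → quotient 1, remainder 10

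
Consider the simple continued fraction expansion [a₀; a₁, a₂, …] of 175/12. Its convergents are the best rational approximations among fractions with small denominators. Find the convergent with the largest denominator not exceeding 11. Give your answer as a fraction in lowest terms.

a_0 = 14: 14/1  (≤ bound)
a_1 = 1: 15/1  (≤ bound)
a_2 = 1: 29/2  (≤ bound)
a_3 = 2: 73/5  (≤ bound)
a_4 = 2: 175/12  (> 11, stop)

73/5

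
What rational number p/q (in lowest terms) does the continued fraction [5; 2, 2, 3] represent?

Compute successive convergents:
a_0 = 5: 5/1
a_1 = 2: 11/2
a_2 = 2: 27/5
a_3 = 3: 92/17

92/17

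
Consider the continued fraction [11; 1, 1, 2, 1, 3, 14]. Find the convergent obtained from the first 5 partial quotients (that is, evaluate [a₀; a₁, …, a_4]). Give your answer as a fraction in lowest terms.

Collapse the nested fraction from the inside out:
Start with 1.
2 + 1/(1/1) = 2 + 1/1 = 3/1
1 + 1/(3/1) = 1 + 1/3 = 4/3
1 + 1/(4/3) = 1 + 3/4 = 7/4
11 + 1/(7/4) = 11 + 4/7 = 81/7

81/7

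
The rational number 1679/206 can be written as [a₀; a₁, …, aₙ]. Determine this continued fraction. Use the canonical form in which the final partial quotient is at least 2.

1679 ÷ 206 → quotient 8, remainder 31
206 ÷ 31 → quotient 6, remainder 20
31 ÷ 20 → quotient 1, remainder 11
20 ÷ 11 → quotient 1, remainder 9
11 ÷ 9 → quotient 1, remainder 2
9 ÷ 2 → quotient 4, remainder 1
2 ÷ 1 → quotient 2, remainder 0

[8; 6, 1, 1, 1, 4, 2]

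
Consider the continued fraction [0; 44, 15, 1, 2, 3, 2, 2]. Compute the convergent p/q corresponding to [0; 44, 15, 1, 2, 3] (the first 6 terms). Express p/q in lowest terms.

a_0 = 0: 0/1
a_1 = 44: 1/44
a_2 = 15: 15/661
a_3 = 1: 16/705
a_4 = 2: 47/2071
a_5 = 3: 157/6918

157/6918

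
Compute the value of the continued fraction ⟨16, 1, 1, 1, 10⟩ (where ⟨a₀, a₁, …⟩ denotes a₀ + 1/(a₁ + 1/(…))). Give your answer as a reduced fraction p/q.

533/32

Start with 10.
1 + 1/(10/1) = 1 + 1/10 = 11/10
1 + 1/(11/10) = 1 + 10/11 = 21/11
1 + 1/(21/11) = 1 + 11/21 = 32/21
16 + 1/(32/21) = 16 + 21/32 = 533/32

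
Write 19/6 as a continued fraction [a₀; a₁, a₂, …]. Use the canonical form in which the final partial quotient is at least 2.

[3; 6]

19 = 3·6 + 1, so a_0 = 3
6 = 6·1 + 0, so a_1 = 6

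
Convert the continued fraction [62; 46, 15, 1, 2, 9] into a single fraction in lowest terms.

a_0 = 62: 62/1
a_1 = 46: 2853/46
a_2 = 15: 42857/691
a_3 = 1: 45710/737
a_4 = 2: 134277/2165
a_5 = 9: 1254203/20222

1254203/20222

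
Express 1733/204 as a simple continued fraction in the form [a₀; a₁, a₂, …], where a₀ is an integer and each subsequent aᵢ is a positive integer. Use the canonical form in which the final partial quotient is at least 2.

1733 ÷ 204 → quotient 8, remainder 101
204 ÷ 101 → quotient 2, remainder 2
101 ÷ 2 → quotient 50, remainder 1
2 ÷ 1 → quotient 2, remainder 0

[8; 2, 50, 2]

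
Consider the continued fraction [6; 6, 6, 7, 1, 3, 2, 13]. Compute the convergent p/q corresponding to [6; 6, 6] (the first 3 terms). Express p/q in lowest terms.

228/37

Start with 6.
6 + 1/(6/1) = 6 + 1/6 = 37/6
6 + 1/(37/6) = 6 + 6/37 = 228/37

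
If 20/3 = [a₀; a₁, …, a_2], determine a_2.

2

Repeatedly divide and take the remainder:
20 = 6·3 + 2, so a_0 = 6
3 = 1·2 + 1, so a_1 = 1
2 = 2·1 + 0, so a_2 = 2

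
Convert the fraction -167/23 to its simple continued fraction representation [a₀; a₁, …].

[-8; 1, 2, 1, 5]

⌊-167/23⌋ = -8, remainder 17
⌊23/17⌋ = 1, remainder 6
⌊17/6⌋ = 2, remainder 5
⌊6/5⌋ = 1, remainder 1
⌊5/1⌋ = 5, remainder 0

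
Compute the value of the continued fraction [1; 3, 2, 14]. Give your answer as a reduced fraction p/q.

Starting at the tail and folding back:
Start with 14.
2 + 1/(14/1) = 2 + 1/14 = 29/14
3 + 1/(29/14) = 3 + 14/29 = 101/29
1 + 1/(101/29) = 1 + 29/101 = 130/101

130/101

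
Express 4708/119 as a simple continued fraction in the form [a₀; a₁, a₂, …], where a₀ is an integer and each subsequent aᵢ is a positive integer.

[39; 1, 1, 3, 2, 7]

4708 ÷ 119 → quotient 39, remainder 67
119 ÷ 67 → quotient 1, remainder 52
67 ÷ 52 → quotient 1, remainder 15
52 ÷ 15 → quotient 3, remainder 7
15 ÷ 7 → quotient 2, remainder 1
7 ÷ 1 → quotient 7, remainder 0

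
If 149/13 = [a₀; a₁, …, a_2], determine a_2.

149 ÷ 13 → quotient 11, remainder 6
13 ÷ 6 → quotient 2, remainder 1
6 ÷ 1 → quotient 6, remainder 0

6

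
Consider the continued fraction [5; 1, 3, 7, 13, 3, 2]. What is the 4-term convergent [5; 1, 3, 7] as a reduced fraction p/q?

Start with 7.
3 + 1/(7/1) = 3 + 1/7 = 22/7
1 + 1/(22/7) = 1 + 7/22 = 29/22
5 + 1/(29/22) = 5 + 22/29 = 167/29

167/29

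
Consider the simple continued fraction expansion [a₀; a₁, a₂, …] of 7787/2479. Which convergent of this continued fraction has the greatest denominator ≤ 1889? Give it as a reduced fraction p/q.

3760/1197

a_0 = 3: 3/1  (≤ bound)
a_1 = 7: 22/7  (≤ bound)
a_2 = 12: 267/85  (≤ bound)
a_3 = 14: 3760/1197  (≤ bound)
a_4 = 2: 7787/2479  (> 1889, stop)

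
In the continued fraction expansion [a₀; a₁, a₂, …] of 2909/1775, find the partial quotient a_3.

1

Run the Euclidean algorithm, recording each quotient:
2909 = 1·1775 + 1134, so a_0 = 1
1775 = 1·1134 + 641, so a_1 = 1
1134 = 1·641 + 493, so a_2 = 1
641 = 1·493 + 148, so a_3 = 1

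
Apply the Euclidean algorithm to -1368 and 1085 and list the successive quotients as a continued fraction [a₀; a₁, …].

⌊-1368/1085⌋ = -2, remainder 802
⌊1085/802⌋ = 1, remainder 283
⌊802/283⌋ = 2, remainder 236
⌊283/236⌋ = 1, remainder 47
⌊236/47⌋ = 5, remainder 1
⌊47/1⌋ = 47, remainder 0

[-2; 1, 2, 1, 5, 47]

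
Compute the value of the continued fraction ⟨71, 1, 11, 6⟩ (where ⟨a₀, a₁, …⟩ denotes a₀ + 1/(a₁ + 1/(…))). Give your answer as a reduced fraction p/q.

Start with 6.
11 + 1/(6/1) = 11 + 1/6 = 67/6
1 + 1/(67/6) = 1 + 6/67 = 73/67
71 + 1/(73/67) = 71 + 67/73 = 5250/73

5250/73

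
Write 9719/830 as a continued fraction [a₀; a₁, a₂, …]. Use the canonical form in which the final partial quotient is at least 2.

⌊9719/830⌋ = 11, remainder 589
⌊830/589⌋ = 1, remainder 241
⌊589/241⌋ = 2, remainder 107
⌊241/107⌋ = 2, remainder 27
⌊107/27⌋ = 3, remainder 26
⌊27/26⌋ = 1, remainder 1
⌊26/1⌋ = 26, remainder 0

[11; 1, 2, 2, 3, 1, 26]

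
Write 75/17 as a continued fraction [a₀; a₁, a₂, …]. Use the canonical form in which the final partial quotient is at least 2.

75 ÷ 17 → quotient 4, remainder 7
17 ÷ 7 → quotient 2, remainder 3
7 ÷ 3 → quotient 2, remainder 1
3 ÷ 1 → quotient 3, remainder 0

[4; 2, 2, 3]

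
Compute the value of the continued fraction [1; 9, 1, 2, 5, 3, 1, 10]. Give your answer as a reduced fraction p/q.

Start with 10.
1 + 1/(10/1) = 1 + 1/10 = 11/10
3 + 1/(11/10) = 3 + 10/11 = 43/11
5 + 1/(43/11) = 5 + 11/43 = 226/43
2 + 1/(226/43) = 2 + 43/226 = 495/226
1 + 1/(495/226) = 1 + 226/495 = 721/495
9 + 1/(721/495) = 9 + 495/721 = 6984/721
1 + 1/(6984/721) = 1 + 721/6984 = 7705/6984

7705/6984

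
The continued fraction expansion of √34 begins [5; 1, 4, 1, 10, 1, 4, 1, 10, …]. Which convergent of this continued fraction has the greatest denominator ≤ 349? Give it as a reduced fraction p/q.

a_0 = 5: 5/1  (≤ bound)
a_1 = 1: 6/1  (≤ bound)
a_2 = 4: 29/5  (≤ bound)
a_3 = 1: 35/6  (≤ bound)
a_4 = 10: 379/65  (≤ bound)
a_5 = 1: 414/71  (≤ bound)
a_6 = 4: 2035/349  (≤ bound)
a_7 = 1: 2449/420  (> 349, stop)

2035/349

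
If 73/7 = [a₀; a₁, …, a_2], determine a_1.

2

73 ÷ 7 → quotient 10, remainder 3
7 ÷ 3 → quotient 2, remainder 1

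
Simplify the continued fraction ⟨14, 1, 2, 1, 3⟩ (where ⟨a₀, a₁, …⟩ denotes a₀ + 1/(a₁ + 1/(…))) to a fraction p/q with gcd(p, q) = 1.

221/15

Start with 3.
1 + 1/(3/1) = 1 + 1/3 = 4/3
2 + 1/(4/3) = 2 + 3/4 = 11/4
1 + 1/(11/4) = 1 + 4/11 = 15/11
14 + 1/(15/11) = 14 + 11/15 = 221/15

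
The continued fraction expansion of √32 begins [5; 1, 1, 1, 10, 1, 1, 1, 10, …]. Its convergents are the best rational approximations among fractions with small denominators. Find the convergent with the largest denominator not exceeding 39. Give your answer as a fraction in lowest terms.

198/35

List convergents until the denominator exceeds the bound:
a_0 = 5: 5/1  (≤ bound)
a_1 = 1: 6/1  (≤ bound)
a_2 = 1: 11/2  (≤ bound)
a_3 = 1: 17/3  (≤ bound)
a_4 = 10: 181/32  (≤ bound)
a_5 = 1: 198/35  (≤ bound)
a_6 = 1: 379/67  (> 39, stop)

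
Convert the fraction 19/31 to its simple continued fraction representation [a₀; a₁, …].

[0; 1, 1, 1, 1, 2, 2]

19 ÷ 31 → quotient 0, remainder 19
31 ÷ 19 → quotient 1, remainder 12
19 ÷ 12 → quotient 1, remainder 7
12 ÷ 7 → quotient 1, remainder 5
7 ÷ 5 → quotient 1, remainder 2
5 ÷ 2 → quotient 2, remainder 1
2 ÷ 1 → quotient 2, remainder 0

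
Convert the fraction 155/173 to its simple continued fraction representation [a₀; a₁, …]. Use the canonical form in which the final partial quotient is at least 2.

155 ÷ 173 → quotient 0, remainder 155
173 ÷ 155 → quotient 1, remainder 18
155 ÷ 18 → quotient 8, remainder 11
18 ÷ 11 → quotient 1, remainder 7
11 ÷ 7 → quotient 1, remainder 4
7 ÷ 4 → quotient 1, remainder 3
4 ÷ 3 → quotient 1, remainder 1
3 ÷ 1 → quotient 3, remainder 0

[0; 1, 8, 1, 1, 1, 1, 3]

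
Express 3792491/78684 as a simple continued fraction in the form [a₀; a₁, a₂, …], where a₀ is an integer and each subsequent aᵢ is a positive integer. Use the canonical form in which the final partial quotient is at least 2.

Repeatedly divide and take the remainder:
3792491 = 48·78684 + 15659, so a_0 = 48
78684 = 5·15659 + 389, so a_1 = 5
15659 = 40·389 + 99, so a_2 = 40
389 = 3·99 + 92, so a_3 = 3
99 = 1·92 + 7, so a_4 = 1
92 = 13·7 + 1, so a_5 = 13
7 = 7·1 + 0, so a_6 = 7

[48; 5, 40, 3, 1, 13, 7]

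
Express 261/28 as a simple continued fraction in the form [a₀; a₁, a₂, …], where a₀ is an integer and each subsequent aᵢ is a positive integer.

[9; 3, 9]

Repeatedly divide and take the remainder:
⌊261/28⌋ = 9, remainder 9
⌊28/9⌋ = 3, remainder 1
⌊9/1⌋ = 9, remainder 0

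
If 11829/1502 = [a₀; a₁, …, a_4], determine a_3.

Apply division with remainder until the remainder is 0:
11829 = 7·1502 + 1315, so a_0 = 7
1502 = 1·1315 + 187, so a_1 = 1
1315 = 7·187 + 6, so a_2 = 7
187 = 31·6 + 1, so a_3 = 31

31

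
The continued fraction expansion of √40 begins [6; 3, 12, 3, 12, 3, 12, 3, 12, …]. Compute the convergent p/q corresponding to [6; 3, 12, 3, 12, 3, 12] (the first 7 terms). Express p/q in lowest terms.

337434/53353

Start with 12.
3 + 1/(12/1) = 3 + 1/12 = 37/12
12 + 1/(37/12) = 12 + 12/37 = 456/37
3 + 1/(456/37) = 3 + 37/456 = 1405/456
12 + 1/(1405/456) = 12 + 456/1405 = 17316/1405
3 + 1/(17316/1405) = 3 + 1405/17316 = 53353/17316
6 + 1/(53353/17316) = 6 + 17316/53353 = 337434/53353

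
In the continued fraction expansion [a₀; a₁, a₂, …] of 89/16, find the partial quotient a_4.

2

89 = 5·16 + 9, so a_0 = 5
16 = 1·9 + 7, so a_1 = 1
9 = 1·7 + 2, so a_2 = 1
7 = 3·2 + 1, so a_3 = 3
2 = 2·1 + 0, so a_4 = 2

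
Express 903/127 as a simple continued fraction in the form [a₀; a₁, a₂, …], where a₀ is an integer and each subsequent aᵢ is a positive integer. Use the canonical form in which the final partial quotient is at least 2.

903 ÷ 127 → quotient 7, remainder 14
127 ÷ 14 → quotient 9, remainder 1
14 ÷ 1 → quotient 14, remainder 0

[7; 9, 14]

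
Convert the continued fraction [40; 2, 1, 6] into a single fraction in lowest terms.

Compute successive convergents:
a_0 = 40: 40/1
a_1 = 2: 81/2
a_2 = 1: 121/3
a_3 = 6: 807/20

807/20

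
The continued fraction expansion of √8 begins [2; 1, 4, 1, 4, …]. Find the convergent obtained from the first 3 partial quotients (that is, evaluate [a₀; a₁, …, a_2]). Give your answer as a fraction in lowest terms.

Start with 4.
1 + 1/(4/1) = 1 + 1/4 = 5/4
2 + 1/(5/4) = 2 + 4/5 = 14/5

14/5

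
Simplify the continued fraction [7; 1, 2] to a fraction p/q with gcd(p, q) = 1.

a_0 = 7: 7/1
a_1 = 1: 8/1
a_2 = 2: 23/3

23/3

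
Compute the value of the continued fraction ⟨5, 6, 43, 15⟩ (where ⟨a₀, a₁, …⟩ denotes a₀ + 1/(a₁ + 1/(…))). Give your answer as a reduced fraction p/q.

Use the convergent recurrence hₖ = aₖ·hₖ₋₁ + hₖ₋₂ (and likewise for the denominators kₖ):
a_0 = 5: 5/1
a_1 = 6: 31/6
a_2 = 43: 1338/259
a_3 = 15: 20101/3891

20101/3891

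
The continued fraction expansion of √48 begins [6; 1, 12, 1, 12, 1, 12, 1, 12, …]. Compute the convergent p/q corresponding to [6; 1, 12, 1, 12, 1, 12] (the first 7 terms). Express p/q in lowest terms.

17466/2521

a_0 = 6: 6/1
a_1 = 1: 7/1
a_2 = 12: 90/13
a_3 = 1: 97/14
a_4 = 12: 1254/181
a_5 = 1: 1351/195
a_6 = 12: 17466/2521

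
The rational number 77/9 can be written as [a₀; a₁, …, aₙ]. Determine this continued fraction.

Apply division with remainder until the remainder is 0:
77 = 8·9 + 5, so a_0 = 8
9 = 1·5 + 4, so a_1 = 1
5 = 1·4 + 1, so a_2 = 1
4 = 4·1 + 0, so a_3 = 4

[8; 1, 1, 4]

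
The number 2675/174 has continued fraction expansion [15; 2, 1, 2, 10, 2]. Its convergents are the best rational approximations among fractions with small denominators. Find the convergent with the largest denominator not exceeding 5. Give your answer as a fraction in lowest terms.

a_0 = 15: 15/1  (≤ bound)
a_1 = 2: 31/2  (≤ bound)
a_2 = 1: 46/3  (≤ bound)
a_3 = 2: 123/8  (> 5, stop)

46/3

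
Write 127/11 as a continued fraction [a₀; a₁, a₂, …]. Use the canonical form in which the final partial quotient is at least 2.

Apply division with remainder until the remainder is 0:
⌊127/11⌋ = 11, remainder 6
⌊11/6⌋ = 1, remainder 5
⌊6/5⌋ = 1, remainder 1
⌊5/1⌋ = 5, remainder 0

[11; 1, 1, 5]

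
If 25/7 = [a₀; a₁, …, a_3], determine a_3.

3

⌊25/7⌋ = 3, remainder 4
⌊7/4⌋ = 1, remainder 3
⌊4/3⌋ = 1, remainder 1
⌊3/1⌋ = 3, remainder 0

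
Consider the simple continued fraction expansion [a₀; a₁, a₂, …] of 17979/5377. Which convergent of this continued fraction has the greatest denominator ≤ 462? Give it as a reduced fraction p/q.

a_0 = 3: 3/1  (≤ bound)
a_1 = 2: 7/2  (≤ bound)
a_2 = 1: 10/3  (≤ bound)
a_3 = 10: 107/32  (≤ bound)
a_4 = 15: 1615/483  (> 462, stop)

107/32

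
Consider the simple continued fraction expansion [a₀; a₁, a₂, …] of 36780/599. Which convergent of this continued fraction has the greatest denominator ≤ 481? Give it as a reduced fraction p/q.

a_0 = 61: 61/1  (≤ bound)
a_1 = 2: 123/2  (≤ bound)
a_2 = 2: 307/5  (≤ bound)
a_3 = 16: 5035/82  (≤ bound)
a_4 = 1: 5342/87  (≤ bound)
a_5 = 2: 15719/256  (≤ bound)
a_6 = 2: 36780/599  (> 481, stop)

15719/256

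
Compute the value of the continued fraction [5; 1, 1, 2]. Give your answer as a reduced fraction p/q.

a_0 = 5: 5/1
a_1 = 1: 6/1
a_2 = 1: 11/2
a_3 = 2: 28/5

28/5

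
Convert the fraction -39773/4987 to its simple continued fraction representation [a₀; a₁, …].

[-8; 40, 1, 1, 5, 11]

Run the Euclidean algorithm, recording each quotient:
-39773 ÷ 4987 → quotient -8, remainder 123
4987 ÷ 123 → quotient 40, remainder 67
123 ÷ 67 → quotient 1, remainder 56
67 ÷ 56 → quotient 1, remainder 11
56 ÷ 11 → quotient 5, remainder 1
11 ÷ 1 → quotient 11, remainder 0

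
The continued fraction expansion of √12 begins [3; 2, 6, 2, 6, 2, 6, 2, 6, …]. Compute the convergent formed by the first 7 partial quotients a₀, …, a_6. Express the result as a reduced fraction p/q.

Start with 6.
2 + 1/(6/1) = 2 + 1/6 = 13/6
6 + 1/(13/6) = 6 + 6/13 = 84/13
2 + 1/(84/13) = 2 + 13/84 = 181/84
6 + 1/(181/84) = 6 + 84/181 = 1170/181
2 + 1/(1170/181) = 2 + 181/1170 = 2521/1170
3 + 1/(2521/1170) = 3 + 1170/2521 = 8733/2521

8733/2521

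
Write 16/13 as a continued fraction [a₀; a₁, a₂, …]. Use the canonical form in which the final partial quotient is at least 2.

16 ÷ 13 → quotient 1, remainder 3
13 ÷ 3 → quotient 4, remainder 1
3 ÷ 1 → quotient 3, remainder 0

[1; 4, 3]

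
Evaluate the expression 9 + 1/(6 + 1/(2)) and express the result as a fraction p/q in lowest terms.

119/13

Collapse the nested fraction from the inside out:
Start with 2.
6 + 1/(2/1) = 6 + 1/2 = 13/2
9 + 1/(13/2) = 9 + 2/13 = 119/13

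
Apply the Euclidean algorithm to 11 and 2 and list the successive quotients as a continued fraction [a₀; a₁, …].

⌊11/2⌋ = 5, remainder 1
⌊2/1⌋ = 2, remainder 0

[5; 2]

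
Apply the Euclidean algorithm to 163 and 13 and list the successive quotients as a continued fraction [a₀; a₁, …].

⌊163/13⌋ = 12, remainder 7
⌊13/7⌋ = 1, remainder 6
⌊7/6⌋ = 1, remainder 1
⌊6/1⌋ = 6, remainder 0

[12; 1, 1, 6]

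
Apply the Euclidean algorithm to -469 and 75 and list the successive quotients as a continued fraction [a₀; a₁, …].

⌊-469/75⌋ = -7, remainder 56
⌊75/56⌋ = 1, remainder 19
⌊56/19⌋ = 2, remainder 18
⌊19/18⌋ = 1, remainder 1
⌊18/1⌋ = 18, remainder 0

[-7; 1, 2, 1, 18]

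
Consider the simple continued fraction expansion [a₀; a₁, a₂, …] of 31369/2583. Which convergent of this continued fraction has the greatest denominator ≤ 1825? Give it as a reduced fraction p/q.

3364/277

List convergents until the denominator exceeds the bound:
a_0 = 12: 12/1  (≤ bound)
a_1 = 6: 73/6  (≤ bound)
a_2 = 1: 85/7  (≤ bound)
a_3 = 12: 1093/90  (≤ bound)
a_4 = 3: 3364/277  (≤ bound)
a_5 = 9: 31369/2583  (> 1825, stop)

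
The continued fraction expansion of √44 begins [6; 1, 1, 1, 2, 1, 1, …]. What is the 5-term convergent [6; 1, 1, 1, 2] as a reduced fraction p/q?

a_0 = 6: 6/1
a_1 = 1: 7/1
a_2 = 1: 13/2
a_3 = 1: 20/3
a_4 = 2: 53/8

53/8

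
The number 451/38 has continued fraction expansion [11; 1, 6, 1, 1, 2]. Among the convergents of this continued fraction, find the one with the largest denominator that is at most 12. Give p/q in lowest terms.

List convergents until the denominator exceeds the bound:
a_0 = 11: 11/1  (≤ bound)
a_1 = 1: 12/1  (≤ bound)
a_2 = 6: 83/7  (≤ bound)
a_3 = 1: 95/8  (≤ bound)
a_4 = 1: 178/15  (> 12, stop)

95/8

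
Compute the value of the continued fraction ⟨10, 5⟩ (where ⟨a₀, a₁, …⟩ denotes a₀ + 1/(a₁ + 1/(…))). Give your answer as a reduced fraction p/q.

51/5

a_0 = 10: 10/1
a_1 = 5: 51/5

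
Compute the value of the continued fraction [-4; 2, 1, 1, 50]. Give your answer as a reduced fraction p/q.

-911/253

Compute successive convergents:
a_0 = -4: -4/1
a_1 = 2: -7/2
a_2 = 1: -11/3
a_3 = 1: -18/5
a_4 = 50: -911/253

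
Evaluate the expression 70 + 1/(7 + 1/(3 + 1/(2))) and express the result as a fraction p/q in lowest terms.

3577/51

a_0 = 70: 70/1
a_1 = 7: 491/7
a_2 = 3: 1543/22
a_3 = 2: 3577/51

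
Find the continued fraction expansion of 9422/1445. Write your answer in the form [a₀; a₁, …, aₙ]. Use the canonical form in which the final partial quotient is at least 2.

⌊9422/1445⌋ = 6, remainder 752
⌊1445/752⌋ = 1, remainder 693
⌊752/693⌋ = 1, remainder 59
⌊693/59⌋ = 11, remainder 44
⌊59/44⌋ = 1, remainder 15
⌊44/15⌋ = 2, remainder 14
⌊15/14⌋ = 1, remainder 1
⌊14/1⌋ = 14, remainder 0

[6; 1, 1, 11, 1, 2, 1, 14]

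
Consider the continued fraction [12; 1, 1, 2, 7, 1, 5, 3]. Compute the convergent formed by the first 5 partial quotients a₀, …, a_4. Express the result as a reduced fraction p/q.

Use the convergent recurrence hₖ = aₖ·hₖ₋₁ + hₖ₋₂ (and likewise for the denominators kₖ):
a_0 = 12: 12/1
a_1 = 1: 13/1
a_2 = 1: 25/2
a_3 = 2: 63/5
a_4 = 7: 466/37

466/37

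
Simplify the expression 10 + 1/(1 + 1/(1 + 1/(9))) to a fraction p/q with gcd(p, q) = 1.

Work from the innermost term outward:
Start with 9.
1 + 1/(9/1) = 1 + 1/9 = 10/9
1 + 1/(10/9) = 1 + 9/10 = 19/10
10 + 1/(19/10) = 10 + 10/19 = 200/19

200/19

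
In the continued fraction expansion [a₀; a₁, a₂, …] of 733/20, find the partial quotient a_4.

733 ÷ 20 → quotient 36, remainder 13
20 ÷ 13 → quotient 1, remainder 7
13 ÷ 7 → quotient 1, remainder 6
7 ÷ 6 → quotient 1, remainder 1
6 ÷ 1 → quotient 6, remainder 0

6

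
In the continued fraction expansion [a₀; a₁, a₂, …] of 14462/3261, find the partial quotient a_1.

2

Apply division with remainder until the remainder is 0:
14462 = 4·3261 + 1418, so a_0 = 4
3261 = 2·1418 + 425, so a_1 = 2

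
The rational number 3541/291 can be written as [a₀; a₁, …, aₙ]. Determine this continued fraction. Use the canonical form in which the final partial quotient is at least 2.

[12; 5, 1, 15, 3]

3541 = 12·291 + 49, so a_0 = 12
291 = 5·49 + 46, so a_1 = 5
49 = 1·46 + 3, so a_2 = 1
46 = 15·3 + 1, so a_3 = 15
3 = 3·1 + 0, so a_4 = 3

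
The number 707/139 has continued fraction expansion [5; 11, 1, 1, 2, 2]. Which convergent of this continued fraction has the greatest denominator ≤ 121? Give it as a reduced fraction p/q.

295/58

List convergents until the denominator exceeds the bound:
a_0 = 5: 5/1  (≤ bound)
a_1 = 11: 56/11  (≤ bound)
a_2 = 1: 61/12  (≤ bound)
a_3 = 1: 117/23  (≤ bound)
a_4 = 2: 295/58  (≤ bound)
a_5 = 2: 707/139  (> 121, stop)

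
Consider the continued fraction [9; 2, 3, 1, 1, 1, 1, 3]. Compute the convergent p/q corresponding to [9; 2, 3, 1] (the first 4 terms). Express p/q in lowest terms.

Work from the innermost term outward:
Start with 1.
3 + 1/(1/1) = 3 + 1/1 = 4/1
2 + 1/(4/1) = 2 + 1/4 = 9/4
9 + 1/(9/4) = 9 + 4/9 = 85/9

85/9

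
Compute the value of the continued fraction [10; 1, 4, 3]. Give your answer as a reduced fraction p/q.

Build up convergents one term at a time:
a_0 = 10: 10/1
a_1 = 1: 11/1
a_2 = 4: 54/5
a_3 = 3: 173/16

173/16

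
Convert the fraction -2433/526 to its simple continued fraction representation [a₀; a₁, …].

-2433 ÷ 526 → quotient -5, remainder 197
526 ÷ 197 → quotient 2, remainder 132
197 ÷ 132 → quotient 1, remainder 65
132 ÷ 65 → quotient 2, remainder 2
65 ÷ 2 → quotient 32, remainder 1
2 ÷ 1 → quotient 2, remainder 0

[-5; 2, 1, 2, 32, 2]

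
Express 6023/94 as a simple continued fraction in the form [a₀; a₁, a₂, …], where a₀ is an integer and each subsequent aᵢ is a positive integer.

Repeatedly divide and take the remainder:
⌊6023/94⌋ = 64, remainder 7
⌊94/7⌋ = 13, remainder 3
⌊7/3⌋ = 2, remainder 1
⌊3/1⌋ = 3, remainder 0

[64; 13, 2, 3]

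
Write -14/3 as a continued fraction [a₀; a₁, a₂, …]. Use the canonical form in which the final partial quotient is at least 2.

[-5; 3]

⌊-14/3⌋ = -5, remainder 1
⌊3/1⌋ = 3, remainder 0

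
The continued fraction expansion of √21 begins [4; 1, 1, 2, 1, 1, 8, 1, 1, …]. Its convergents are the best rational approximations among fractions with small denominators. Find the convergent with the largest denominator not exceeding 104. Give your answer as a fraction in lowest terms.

472/103

a_0 = 4: 4/1  (≤ bound)
a_1 = 1: 5/1  (≤ bound)
a_2 = 1: 9/2  (≤ bound)
a_3 = 2: 23/5  (≤ bound)
a_4 = 1: 32/7  (≤ bound)
a_5 = 1: 55/12  (≤ bound)
a_6 = 8: 472/103  (≤ bound)
a_7 = 1: 527/115  (> 104, stop)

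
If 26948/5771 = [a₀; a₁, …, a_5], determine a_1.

26948 = 4·5771 + 3864, so a_0 = 4
5771 = 1·3864 + 1907, so a_1 = 1

1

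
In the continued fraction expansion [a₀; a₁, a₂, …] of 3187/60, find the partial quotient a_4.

Run the Euclidean algorithm, recording each quotient:
⌊3187/60⌋ = 53, remainder 7
⌊60/7⌋ = 8, remainder 4
⌊7/4⌋ = 1, remainder 3
⌊4/3⌋ = 1, remainder 1
⌊3/1⌋ = 3, remainder 0

3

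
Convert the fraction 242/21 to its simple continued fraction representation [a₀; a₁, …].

[11; 1, 1, 10]

242 ÷ 21 → quotient 11, remainder 11
21 ÷ 11 → quotient 1, remainder 10
11 ÷ 10 → quotient 1, remainder 1
10 ÷ 1 → quotient 10, remainder 0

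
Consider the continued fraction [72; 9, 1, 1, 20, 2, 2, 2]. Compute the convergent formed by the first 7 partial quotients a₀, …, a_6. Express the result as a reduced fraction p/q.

Start with 2.
2 + 1/(2/1) = 2 + 1/2 = 5/2
20 + 1/(5/2) = 20 + 2/5 = 102/5
1 + 1/(102/5) = 1 + 5/102 = 107/102
1 + 1/(107/102) = 1 + 102/107 = 209/107
9 + 1/(209/107) = 9 + 107/209 = 1988/209
72 + 1/(1988/209) = 72 + 209/1988 = 143345/1988

143345/1988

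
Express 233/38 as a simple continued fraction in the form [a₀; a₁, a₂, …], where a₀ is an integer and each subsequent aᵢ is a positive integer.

[6; 7, 1, 1, 2]

⌊233/38⌋ = 6, remainder 5
⌊38/5⌋ = 7, remainder 3
⌊5/3⌋ = 1, remainder 2
⌊3/2⌋ = 1, remainder 1
⌊2/1⌋ = 2, remainder 0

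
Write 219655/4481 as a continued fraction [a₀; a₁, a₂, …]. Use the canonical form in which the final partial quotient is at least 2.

[49; 52, 9, 1, 1, 4]

219655 ÷ 4481 → quotient 49, remainder 86
4481 ÷ 86 → quotient 52, remainder 9
86 ÷ 9 → quotient 9, remainder 5
9 ÷ 5 → quotient 1, remainder 4
5 ÷ 4 → quotient 1, remainder 1
4 ÷ 1 → quotient 4, remainder 0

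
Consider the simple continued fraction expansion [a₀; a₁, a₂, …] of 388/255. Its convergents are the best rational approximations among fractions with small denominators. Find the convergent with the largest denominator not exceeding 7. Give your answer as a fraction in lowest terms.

3/2

a_0 = 1: 1/1  (≤ bound)
a_1 = 1: 2/1  (≤ bound)
a_2 = 1: 3/2  (≤ bound)
a_3 = 11: 35/23  (> 7, stop)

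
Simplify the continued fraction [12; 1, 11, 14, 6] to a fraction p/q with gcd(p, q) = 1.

13253/1026

a_0 = 12: 12/1
a_1 = 1: 13/1
a_2 = 11: 155/12
a_3 = 14: 2183/169
a_4 = 6: 13253/1026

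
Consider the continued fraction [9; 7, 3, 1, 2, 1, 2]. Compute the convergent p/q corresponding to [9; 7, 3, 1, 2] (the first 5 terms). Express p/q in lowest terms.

a_0 = 9: 9/1
a_1 = 7: 64/7
a_2 = 3: 201/22
a_3 = 1: 265/29
a_4 = 2: 731/80

731/80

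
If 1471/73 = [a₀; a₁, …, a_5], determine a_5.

1471 ÷ 73 → quotient 20, remainder 11
73 ÷ 11 → quotient 6, remainder 7
11 ÷ 7 → quotient 1, remainder 4
7 ÷ 4 → quotient 1, remainder 3
4 ÷ 3 → quotient 1, remainder 1
3 ÷ 1 → quotient 3, remainder 0

3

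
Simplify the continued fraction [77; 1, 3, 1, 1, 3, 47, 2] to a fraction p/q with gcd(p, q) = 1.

Work from the innermost term outward:
Start with 2.
47 + 1/(2/1) = 47 + 1/2 = 95/2
3 + 1/(95/2) = 3 + 2/95 = 287/95
1 + 1/(287/95) = 1 + 95/287 = 382/287
1 + 1/(382/287) = 1 + 287/382 = 669/382
3 + 1/(669/382) = 3 + 382/669 = 2389/669
1 + 1/(2389/669) = 1 + 669/2389 = 3058/2389
77 + 1/(3058/2389) = 77 + 2389/3058 = 237855/3058

237855/3058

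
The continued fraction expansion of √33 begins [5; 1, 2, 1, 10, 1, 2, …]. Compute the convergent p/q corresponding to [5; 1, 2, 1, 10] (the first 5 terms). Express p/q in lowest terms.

Compute successive convergents:
a_0 = 5: 5/1
a_1 = 1: 6/1
a_2 = 2: 17/3
a_3 = 1: 23/4
a_4 = 10: 247/43

247/43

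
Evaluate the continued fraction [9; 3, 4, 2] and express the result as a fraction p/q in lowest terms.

Use the convergent recurrence hₖ = aₖ·hₖ₋₁ + hₖ₋₂ (and likewise for the denominators kₖ):
a_0 = 9: 9/1
a_1 = 3: 28/3
a_2 = 4: 121/13
a_3 = 2: 270/29

270/29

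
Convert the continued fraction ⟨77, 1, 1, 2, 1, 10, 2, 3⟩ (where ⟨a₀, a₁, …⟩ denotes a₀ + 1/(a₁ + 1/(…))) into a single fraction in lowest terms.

42355/546

Use the convergent recurrence hₖ = aₖ·hₖ₋₁ + hₖ₋₂ (and likewise for the denominators kₖ):
a_0 = 77: 77/1
a_1 = 1: 78/1
a_2 = 1: 155/2
a_3 = 2: 388/5
a_4 = 1: 543/7
a_5 = 10: 5818/75
a_6 = 2: 12179/157
a_7 = 3: 42355/546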